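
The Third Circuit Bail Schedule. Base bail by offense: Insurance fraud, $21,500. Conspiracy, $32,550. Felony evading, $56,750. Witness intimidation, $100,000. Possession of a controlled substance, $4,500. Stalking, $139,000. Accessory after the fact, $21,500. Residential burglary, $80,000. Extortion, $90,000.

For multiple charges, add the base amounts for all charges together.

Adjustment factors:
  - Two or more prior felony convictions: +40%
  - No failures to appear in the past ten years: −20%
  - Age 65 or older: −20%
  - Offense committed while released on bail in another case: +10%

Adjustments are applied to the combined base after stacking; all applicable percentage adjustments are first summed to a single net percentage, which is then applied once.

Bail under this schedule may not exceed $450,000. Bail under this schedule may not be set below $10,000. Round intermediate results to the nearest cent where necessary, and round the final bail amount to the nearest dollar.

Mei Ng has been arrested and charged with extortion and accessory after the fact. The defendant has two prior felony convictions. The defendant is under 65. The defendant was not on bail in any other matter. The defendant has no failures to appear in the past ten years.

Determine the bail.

$133,800

Base amounts from the schedule: extortion $90,000; accessory after the fact $21,500.
Stacking rule: sum of all bases. $90,000 + $21,500 = $111,500.
Net percentage adjustment: +40% −20% = +20%. $111,500 × 1.2 = $133,800.
$133,800 is within the $450,000 maximum.
$133,800 is at or above the $10,000 minimum.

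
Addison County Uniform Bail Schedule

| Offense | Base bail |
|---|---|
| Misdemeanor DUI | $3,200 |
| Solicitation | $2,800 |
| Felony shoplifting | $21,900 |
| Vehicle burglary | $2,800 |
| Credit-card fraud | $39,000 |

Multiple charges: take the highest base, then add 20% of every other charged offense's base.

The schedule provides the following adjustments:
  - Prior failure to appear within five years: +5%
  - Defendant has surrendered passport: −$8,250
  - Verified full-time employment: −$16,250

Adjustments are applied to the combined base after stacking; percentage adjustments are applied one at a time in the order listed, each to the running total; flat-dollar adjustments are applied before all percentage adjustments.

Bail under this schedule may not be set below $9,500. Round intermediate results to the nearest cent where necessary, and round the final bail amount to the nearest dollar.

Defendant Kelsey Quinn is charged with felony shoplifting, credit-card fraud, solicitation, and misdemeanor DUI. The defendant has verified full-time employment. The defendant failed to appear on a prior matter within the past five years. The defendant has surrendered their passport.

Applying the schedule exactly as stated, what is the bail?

Base amounts from the schedule: felony shoplifting $21,900; credit-card fraud $39,000; solicitation $2,800; misdemeanor DUI $3,200.
Stacking rule: highest base plus 20% of each additional charge. Highest is credit-card fraud at $39,000. Additional: $21,900 × 20% = $4,380; $2,800 × 20% = $560; $3,200 × 20% = $640. Combined base = $39,000 + $5,580 = $44,580.
Defendant has surrendered passport (−$8,250 flat): $44,580 − $8,250 = $36,330.
Verified full-time employment (−$16,250 flat): $36,330 − $16,250 = $20,080.
Prior failure to appear within five years (+5%): $20,080 × 1.05 = $21,084.
$21,084 is at or above the $9,500 minimum.

$21,084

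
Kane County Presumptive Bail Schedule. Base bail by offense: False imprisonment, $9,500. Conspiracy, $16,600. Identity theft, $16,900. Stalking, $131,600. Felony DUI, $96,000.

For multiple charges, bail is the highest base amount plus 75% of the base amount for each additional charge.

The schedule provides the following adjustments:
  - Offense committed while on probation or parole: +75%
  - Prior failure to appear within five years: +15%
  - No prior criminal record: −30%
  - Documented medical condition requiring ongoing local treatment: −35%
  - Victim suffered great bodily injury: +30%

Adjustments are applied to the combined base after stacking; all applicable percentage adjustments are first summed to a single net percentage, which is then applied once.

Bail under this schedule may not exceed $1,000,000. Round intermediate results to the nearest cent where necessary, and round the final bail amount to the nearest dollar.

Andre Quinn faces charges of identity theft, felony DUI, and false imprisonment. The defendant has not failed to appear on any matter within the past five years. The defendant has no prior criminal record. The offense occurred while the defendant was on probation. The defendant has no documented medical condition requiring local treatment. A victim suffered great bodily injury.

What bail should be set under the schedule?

Base amounts from the schedule: identity theft $16,900; felony DUI $96,000; false imprisonment $9,500.
Stacking rule: highest base plus 75% of each additional charge. Highest is felony DUI at $96,000. Additional: $16,900 × 75% = $12,675; $9,500 × 75% = $7,125. Combined base = $96,000 + $19,800 = $115,800.
Net percentage adjustment: +75% −30% +30% = +75%. $115,800 × 1.75 = $202,650.
$202,650 is within the $1,000,000 maximum.

$202,650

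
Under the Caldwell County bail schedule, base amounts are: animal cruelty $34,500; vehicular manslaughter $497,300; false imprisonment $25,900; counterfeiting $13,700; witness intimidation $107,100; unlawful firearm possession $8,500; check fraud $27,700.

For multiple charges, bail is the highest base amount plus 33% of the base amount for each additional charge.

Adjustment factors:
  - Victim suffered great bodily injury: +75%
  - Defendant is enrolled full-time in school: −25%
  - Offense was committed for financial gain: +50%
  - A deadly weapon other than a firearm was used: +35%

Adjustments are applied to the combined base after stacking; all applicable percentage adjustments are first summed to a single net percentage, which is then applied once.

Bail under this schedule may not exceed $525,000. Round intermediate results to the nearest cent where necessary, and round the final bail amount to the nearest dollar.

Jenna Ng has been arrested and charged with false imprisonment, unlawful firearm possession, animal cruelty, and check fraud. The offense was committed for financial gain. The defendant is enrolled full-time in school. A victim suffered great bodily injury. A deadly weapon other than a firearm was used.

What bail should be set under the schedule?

Base amounts from the schedule: false imprisonment $25,900; unlawful firearm possession $8,500; animal cruelty $34,500; check fraud $27,700.
Stacking rule: highest base plus 33% of each additional charge. Highest is animal cruelty at $34,500. Additional: $25,900 × 33% = $8,547; $8,500 × 33% = $2,805; $27,700 × 33% = $9,141. Combined base = $34,500 + $20,493 = $54,993.
Net percentage adjustment: +75% −25% +50% +35% = +135%. $54,993 × 2.35 = $129,233.55.
$129,233.55 is within the $525,000 maximum.
Rounded to the nearest dollar: $129,234.

$129,234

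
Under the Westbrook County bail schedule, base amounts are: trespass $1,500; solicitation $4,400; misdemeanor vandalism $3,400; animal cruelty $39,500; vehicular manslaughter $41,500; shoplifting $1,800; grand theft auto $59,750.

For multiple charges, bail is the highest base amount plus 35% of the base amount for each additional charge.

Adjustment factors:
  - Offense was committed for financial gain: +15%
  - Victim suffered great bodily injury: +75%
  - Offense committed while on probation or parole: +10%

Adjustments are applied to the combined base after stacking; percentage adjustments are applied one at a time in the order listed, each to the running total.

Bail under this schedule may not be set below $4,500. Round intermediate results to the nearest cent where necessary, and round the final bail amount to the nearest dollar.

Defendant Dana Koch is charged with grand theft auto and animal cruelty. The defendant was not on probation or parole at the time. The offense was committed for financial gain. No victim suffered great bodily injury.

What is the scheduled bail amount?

$84,611

Base amounts from the schedule: grand theft auto $59,750; animal cruelty $39,500.
Stacking rule: highest base plus 35% of each additional charge. Highest is grand theft auto at $59,750. Additional: $39,500 × 35% = $13,825. Combined base = $59,750 + $13,825 = $73,575.
Offense was committed for financial gain (+15%): $73,575 × 1.15 = $84,611.25.
$84,611.25 is at or above the $4,500 minimum.
Rounded to the nearest dollar: $84,611.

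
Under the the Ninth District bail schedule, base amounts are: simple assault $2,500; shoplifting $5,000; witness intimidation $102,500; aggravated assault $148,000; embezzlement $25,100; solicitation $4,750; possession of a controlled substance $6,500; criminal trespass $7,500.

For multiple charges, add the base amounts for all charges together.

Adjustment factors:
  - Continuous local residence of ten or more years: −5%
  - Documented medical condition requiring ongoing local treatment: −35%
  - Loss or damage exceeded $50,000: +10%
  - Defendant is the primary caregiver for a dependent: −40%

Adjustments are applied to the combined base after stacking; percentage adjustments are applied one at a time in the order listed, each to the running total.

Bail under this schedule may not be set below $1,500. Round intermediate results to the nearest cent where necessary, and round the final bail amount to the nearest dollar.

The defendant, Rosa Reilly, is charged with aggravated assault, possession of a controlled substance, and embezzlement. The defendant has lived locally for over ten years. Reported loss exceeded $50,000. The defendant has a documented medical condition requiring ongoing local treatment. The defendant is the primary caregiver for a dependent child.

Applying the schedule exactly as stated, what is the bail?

Base amounts from the schedule: aggravated assault $148,000; possession of a controlled substance $6,500; embezzlement $25,100.
Stacking rule: sum of all bases. $148,000 + $6,500 + $25,100 = $179,600.
Continuous local residence of ten or more years (−5%): $179,600 × 0.95 = $170,620.
Documented medical condition requiring ongoing local treatment (−35%): $170,620 × 0.65 = $110,903.
Loss or damage exceeded $50,000 (+10%): $110,903 × 1.1 = $121,993.30.
Defendant is the primary caregiver for a dependent (−40%): $121,993.30 × 0.6 = $73,195.98.
$73,195.98 is at or above the $1,500 minimum.
Rounded to the nearest dollar: $73,196.

$73,196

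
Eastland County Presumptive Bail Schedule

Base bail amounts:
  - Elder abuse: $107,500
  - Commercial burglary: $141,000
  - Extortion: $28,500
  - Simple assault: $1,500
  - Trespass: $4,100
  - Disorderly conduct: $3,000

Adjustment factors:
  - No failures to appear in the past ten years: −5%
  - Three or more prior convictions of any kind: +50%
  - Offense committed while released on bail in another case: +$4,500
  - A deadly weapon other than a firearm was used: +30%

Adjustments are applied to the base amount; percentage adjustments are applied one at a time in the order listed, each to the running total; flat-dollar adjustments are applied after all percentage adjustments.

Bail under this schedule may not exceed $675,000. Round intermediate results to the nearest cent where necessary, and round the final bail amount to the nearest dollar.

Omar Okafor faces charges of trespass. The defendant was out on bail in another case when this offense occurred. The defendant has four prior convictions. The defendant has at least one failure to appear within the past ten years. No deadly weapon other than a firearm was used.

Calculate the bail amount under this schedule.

$10,650

Base amounts from the schedule: trespass $4,100.
Single charge. Combined base = $4,100.
Three or more prior convictions of any kind (+50%): $4,100 × 1.5 = $6,150.
Offense committed while released on bail in another case (+$4,500 flat): $6,150 + $4,500 = $10,650.
$10,650 is within the $675,000 maximum.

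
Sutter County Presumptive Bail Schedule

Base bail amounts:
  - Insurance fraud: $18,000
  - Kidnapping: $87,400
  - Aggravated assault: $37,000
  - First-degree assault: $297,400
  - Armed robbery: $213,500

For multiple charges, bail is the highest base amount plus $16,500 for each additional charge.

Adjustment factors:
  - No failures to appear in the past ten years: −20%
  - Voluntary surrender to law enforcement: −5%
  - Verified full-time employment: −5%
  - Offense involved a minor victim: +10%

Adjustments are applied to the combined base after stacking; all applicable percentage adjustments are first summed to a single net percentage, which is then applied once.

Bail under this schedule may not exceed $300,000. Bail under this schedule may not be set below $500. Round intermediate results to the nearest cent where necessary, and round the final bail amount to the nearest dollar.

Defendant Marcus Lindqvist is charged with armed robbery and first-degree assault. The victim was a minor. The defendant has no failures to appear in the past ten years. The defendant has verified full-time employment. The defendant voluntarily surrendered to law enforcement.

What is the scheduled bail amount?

Base amounts from the schedule: armed robbery $213,500; first-degree assault $297,400.
Stacking rule: highest base plus $16,500 per additional charge. Highest is first-degree assault at $297,400; 1 additional charge → +$16,500. Combined base = $313,900.
Net percentage adjustment: −20% −5% −5% +10% = −20%. $313,900 × 0.8 = $251,120.
$251,120 is within the $300,000 maximum.
$251,120 is at or above the $500 minimum.

$251,120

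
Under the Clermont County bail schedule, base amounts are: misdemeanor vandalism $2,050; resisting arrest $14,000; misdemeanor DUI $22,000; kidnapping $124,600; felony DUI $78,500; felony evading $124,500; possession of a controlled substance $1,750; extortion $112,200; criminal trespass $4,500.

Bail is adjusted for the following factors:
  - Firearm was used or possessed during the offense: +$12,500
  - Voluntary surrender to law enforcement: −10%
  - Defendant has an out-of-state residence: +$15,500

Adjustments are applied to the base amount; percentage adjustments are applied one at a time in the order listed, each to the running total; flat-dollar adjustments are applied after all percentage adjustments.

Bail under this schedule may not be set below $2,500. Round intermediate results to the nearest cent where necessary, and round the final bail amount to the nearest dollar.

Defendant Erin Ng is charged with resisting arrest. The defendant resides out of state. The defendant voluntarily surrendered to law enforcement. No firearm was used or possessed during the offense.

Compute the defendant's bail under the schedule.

Base amounts from the schedule: resisting arrest $14,000.
Single charge. Combined base = $14,000.
Voluntary surrender to law enforcement (−10%): $14,000 × 0.9 = $12,600.
Defendant has an out-of-state residence (+$15,500 flat): $12,600 + $15,500 = $28,100.
$28,100 is at or above the $2,500 minimum.

$28,100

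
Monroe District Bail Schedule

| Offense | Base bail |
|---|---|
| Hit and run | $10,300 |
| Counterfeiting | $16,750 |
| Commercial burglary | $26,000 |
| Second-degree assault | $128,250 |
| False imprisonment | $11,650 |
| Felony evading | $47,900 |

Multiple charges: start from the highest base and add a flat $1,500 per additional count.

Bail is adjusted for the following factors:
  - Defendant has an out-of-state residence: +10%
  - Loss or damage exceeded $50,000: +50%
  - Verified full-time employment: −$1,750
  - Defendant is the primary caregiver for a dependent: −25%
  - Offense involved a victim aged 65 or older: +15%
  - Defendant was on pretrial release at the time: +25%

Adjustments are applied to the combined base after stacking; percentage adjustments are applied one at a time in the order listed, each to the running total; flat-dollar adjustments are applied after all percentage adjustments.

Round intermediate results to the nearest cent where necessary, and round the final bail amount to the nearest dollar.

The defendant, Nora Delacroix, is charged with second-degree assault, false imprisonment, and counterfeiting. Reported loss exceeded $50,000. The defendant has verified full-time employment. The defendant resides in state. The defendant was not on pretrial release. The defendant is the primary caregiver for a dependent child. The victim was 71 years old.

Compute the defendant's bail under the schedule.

$168,055

Base amounts from the schedule: second-degree assault $128,250; false imprisonment $11,650; counterfeiting $16,750.
Stacking rule: highest base plus $1,500 per additional charge. Highest is second-degree assault at $128,250; 2 additional charges → +$3,000. Combined base = $131,250.
Loss or damage exceeded $50,000 (+50%): $131,250 × 1.5 = $196,875.
Defendant is the primary caregiver for a dependent (−25%): $196,875 × 0.75 = $147,656.25.
Offense involved a victim aged 65 or older (+15%): $147,656.25 × 1.15 = $169,804.69.
Verified full-time employment (−$1,750 flat): $169,804.69 − $1,750 = $168,054.69.
Rounded to the nearest dollar: $168,055.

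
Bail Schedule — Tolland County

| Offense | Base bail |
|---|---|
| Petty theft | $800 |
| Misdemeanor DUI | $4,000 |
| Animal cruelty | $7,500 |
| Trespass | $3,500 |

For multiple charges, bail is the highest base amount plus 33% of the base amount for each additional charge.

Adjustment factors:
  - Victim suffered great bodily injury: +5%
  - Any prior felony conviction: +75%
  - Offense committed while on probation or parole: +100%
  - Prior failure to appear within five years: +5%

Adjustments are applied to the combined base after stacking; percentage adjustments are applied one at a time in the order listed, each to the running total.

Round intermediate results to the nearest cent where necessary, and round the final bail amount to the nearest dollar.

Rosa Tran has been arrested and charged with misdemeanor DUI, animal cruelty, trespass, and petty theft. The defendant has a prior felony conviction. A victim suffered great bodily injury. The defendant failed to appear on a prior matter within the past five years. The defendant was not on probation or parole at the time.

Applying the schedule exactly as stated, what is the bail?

Base amounts from the schedule: misdemeanor DUI $4,000; animal cruelty $7,500; trespass $3,500; petty theft $800.
Stacking rule: highest base plus 33% of each additional charge. Highest is animal cruelty at $7,500. Additional: $4,000 × 33% = $1,320; $3,500 × 33% = $1,155; $800 × 33% = $264. Combined base = $7,500 + $2,739 = $10,239.
Victim suffered great bodily injury (+5%): $10,239 × 1.05 = $10,750.95.
Any prior felony conviction (+75%): $10,750.95 × 1.75 = $18,814.16.
Prior failure to appear within five years (+5%): $18,814.16 × 1.05 = $19,754.87.
Rounded to the nearest dollar: $19,755.

$19,755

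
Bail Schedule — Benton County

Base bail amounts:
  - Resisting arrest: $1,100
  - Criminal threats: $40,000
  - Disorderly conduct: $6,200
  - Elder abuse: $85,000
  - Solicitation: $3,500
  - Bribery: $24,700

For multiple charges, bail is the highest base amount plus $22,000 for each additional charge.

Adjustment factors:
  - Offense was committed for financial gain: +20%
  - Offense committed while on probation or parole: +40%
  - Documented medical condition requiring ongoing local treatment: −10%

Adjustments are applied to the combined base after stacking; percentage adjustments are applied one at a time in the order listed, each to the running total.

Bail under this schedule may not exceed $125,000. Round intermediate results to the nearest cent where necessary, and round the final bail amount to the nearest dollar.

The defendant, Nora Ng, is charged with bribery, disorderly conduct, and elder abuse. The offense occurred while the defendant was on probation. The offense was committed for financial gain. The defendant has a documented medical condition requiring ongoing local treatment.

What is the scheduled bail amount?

Base amounts from the schedule: bribery $24,700; disorderly conduct $6,200; elder abuse $85,000.
Stacking rule: highest base plus $22,000 per additional charge. Highest is elder abuse at $85,000; 2 additional charges → +$44,000. Combined base = $129,000.
Offense was committed for financial gain (+20%): $129,000 × 1.2 = $154,800.
Offense committed while on probation or parole (+40%): $154,800 × 1.4 = $216,720.
Documented medical condition requiring ongoing local treatment (−10%): $216,720 × 0.9 = $195,048.
Result $195,048 exceeds the maximum of $125,000; bail is capped at $125,000.

$125,000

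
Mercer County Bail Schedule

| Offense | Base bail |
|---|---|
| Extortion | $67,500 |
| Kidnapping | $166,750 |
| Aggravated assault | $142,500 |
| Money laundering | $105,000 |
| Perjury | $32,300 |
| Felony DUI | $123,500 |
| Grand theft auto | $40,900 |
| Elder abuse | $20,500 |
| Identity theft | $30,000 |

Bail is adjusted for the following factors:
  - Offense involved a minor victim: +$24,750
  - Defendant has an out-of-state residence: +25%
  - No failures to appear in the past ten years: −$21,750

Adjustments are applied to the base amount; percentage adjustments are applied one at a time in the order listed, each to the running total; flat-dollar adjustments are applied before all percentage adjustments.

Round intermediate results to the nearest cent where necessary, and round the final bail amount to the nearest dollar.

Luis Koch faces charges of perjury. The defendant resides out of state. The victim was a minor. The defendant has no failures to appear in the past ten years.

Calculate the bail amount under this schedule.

Base amounts from the schedule: perjury $32,300.
Single charge. Combined base = $32,300.
Offense involved a minor victim (+$24,750 flat): $32,300 + $24,750 = $57,050.
No failures to appear in the past ten years (−$21,750 flat): $57,050 − $21,750 = $35,300.
Defendant has an out-of-state residence (+25%): $35,300 × 1.25 = $44,125.

$44,125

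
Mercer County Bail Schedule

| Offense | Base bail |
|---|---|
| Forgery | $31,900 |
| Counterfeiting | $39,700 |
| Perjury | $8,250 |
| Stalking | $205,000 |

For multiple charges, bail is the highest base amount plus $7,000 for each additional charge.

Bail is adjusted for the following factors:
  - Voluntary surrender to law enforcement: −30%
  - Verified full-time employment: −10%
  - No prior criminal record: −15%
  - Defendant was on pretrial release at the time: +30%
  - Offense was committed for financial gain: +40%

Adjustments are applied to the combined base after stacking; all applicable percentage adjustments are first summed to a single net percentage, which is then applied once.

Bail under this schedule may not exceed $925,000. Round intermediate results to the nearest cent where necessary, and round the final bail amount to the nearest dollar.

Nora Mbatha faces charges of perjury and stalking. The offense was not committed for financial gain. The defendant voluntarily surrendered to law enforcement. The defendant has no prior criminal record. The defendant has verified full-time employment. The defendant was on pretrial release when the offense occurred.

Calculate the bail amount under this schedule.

$159,000

Base amounts from the schedule: perjury $8,250; stalking $205,000.
Stacking rule: highest base plus $7,000 per additional charge. Highest is stalking at $205,000; 1 additional charge → +$7,000. Combined base = $212,000.
Net percentage adjustment: −30% −10% −15% +30% = −25%. $212,000 × 0.75 = $159,000.
$159,000 is within the $925,000 maximum.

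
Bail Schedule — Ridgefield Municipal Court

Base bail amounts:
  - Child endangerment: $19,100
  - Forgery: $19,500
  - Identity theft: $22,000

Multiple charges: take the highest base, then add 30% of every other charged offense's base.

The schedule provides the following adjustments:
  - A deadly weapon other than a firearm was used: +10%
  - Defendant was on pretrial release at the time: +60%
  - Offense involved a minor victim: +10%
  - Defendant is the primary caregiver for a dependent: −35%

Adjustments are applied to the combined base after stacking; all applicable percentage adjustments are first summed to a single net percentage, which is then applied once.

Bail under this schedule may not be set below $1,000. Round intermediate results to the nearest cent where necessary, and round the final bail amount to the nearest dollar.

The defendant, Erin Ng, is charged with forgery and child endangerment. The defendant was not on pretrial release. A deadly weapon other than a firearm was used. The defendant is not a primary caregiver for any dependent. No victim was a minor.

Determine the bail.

$27,753

Base amounts from the schedule: forgery $19,500; child endangerment $19,100.
Stacking rule: highest base plus 30% of each additional charge. Highest is forgery at $19,500. Additional: $19,100 × 30% = $5,730. Combined base = $19,500 + $5,730 = $25,230.
A deadly weapon other than a firearm was used (+10%): $25,230 × 1.1 = $27,753.
$27,753 is at or above the $1,000 minimum.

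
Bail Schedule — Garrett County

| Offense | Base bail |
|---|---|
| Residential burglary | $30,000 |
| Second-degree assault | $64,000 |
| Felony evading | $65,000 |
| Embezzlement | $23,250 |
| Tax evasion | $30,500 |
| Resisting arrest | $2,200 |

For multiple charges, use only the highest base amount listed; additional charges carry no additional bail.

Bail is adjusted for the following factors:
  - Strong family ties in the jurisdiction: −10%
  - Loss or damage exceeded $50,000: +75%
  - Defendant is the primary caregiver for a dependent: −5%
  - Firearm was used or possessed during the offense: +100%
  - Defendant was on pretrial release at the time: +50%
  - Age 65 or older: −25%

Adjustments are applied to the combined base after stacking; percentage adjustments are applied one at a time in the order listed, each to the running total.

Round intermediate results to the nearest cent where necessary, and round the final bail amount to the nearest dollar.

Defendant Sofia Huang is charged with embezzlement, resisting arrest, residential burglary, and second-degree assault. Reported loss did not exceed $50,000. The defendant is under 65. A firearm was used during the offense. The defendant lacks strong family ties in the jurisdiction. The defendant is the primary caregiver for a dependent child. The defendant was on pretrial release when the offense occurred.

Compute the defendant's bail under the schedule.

$182,400

Base amounts from the schedule: embezzlement $23,250; resisting arrest $2,200; residential burglary $30,000; second-degree assault $64,000.
Stacking rule: use the highest base only. Highest is second-degree assault at $64,000. Combined base = $64,000.
Defendant is the primary caregiver for a dependent (−5%): $64,000 × 0.95 = $60,800.
Firearm was used or possessed during the offense (+100%): $60,800 × 2 = $121,600.
Defendant was on pretrial release at the time (+50%): $121,600 × 1.5 = $182,400.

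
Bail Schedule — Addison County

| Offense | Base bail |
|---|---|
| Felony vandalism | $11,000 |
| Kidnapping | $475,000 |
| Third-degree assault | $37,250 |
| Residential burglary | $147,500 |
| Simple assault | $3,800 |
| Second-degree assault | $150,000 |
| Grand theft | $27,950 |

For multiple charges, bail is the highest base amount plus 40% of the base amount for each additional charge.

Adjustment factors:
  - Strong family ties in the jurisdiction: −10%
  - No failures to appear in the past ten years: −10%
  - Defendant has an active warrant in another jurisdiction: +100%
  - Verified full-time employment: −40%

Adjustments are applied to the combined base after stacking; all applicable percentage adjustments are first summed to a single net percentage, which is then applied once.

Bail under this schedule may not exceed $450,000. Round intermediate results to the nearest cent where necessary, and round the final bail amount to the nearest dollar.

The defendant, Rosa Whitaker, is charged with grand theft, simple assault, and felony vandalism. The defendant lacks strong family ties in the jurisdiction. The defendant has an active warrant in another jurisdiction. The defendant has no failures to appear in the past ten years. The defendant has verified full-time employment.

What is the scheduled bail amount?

Base amounts from the schedule: grand theft $27,950; simple assault $3,800; felony vandalism $11,000.
Stacking rule: highest base plus 40% of each additional charge. Highest is grand theft at $27,950. Additional: $3,800 × 40% = $1,520; $11,000 × 40% = $4,400. Combined base = $27,950 + $5,920 = $33,870.
Net percentage adjustment: −10% +100% −40% = +50%. $33,870 × 1.5 = $50,805.
$50,805 is within the $450,000 maximum.

$50,805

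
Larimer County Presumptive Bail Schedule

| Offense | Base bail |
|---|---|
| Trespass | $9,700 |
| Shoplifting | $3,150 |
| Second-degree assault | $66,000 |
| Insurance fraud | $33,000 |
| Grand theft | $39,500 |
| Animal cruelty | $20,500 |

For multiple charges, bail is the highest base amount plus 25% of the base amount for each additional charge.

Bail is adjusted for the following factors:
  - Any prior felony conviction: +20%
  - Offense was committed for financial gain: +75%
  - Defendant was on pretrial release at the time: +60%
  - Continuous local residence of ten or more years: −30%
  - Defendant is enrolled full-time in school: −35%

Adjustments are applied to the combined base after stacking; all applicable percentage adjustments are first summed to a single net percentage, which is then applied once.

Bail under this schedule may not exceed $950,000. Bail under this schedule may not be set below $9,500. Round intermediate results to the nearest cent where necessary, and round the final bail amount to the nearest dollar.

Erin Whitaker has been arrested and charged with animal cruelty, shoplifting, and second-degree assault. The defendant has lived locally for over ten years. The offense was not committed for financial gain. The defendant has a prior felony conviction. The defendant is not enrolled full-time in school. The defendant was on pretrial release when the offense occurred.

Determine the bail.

$107,869

Base amounts from the schedule: animal cruelty $20,500; shoplifting $3,150; second-degree assault $66,000.
Stacking rule: highest base plus 25% of each additional charge. Highest is second-degree assault at $66,000. Additional: $20,500 × 25% = $5,125; $3,150 × 25% = $787.50. Combined base = $66,000 + $5,912.50 = $71,912.50.
Net percentage adjustment: +20% +60% −30% = +50%. $71,912.50 × 1.5 = $107,868.75.
$107,868.75 is within the $950,000 maximum.
$107,868.75 is at or above the $9,500 minimum.
Rounded to the nearest dollar: $107,869.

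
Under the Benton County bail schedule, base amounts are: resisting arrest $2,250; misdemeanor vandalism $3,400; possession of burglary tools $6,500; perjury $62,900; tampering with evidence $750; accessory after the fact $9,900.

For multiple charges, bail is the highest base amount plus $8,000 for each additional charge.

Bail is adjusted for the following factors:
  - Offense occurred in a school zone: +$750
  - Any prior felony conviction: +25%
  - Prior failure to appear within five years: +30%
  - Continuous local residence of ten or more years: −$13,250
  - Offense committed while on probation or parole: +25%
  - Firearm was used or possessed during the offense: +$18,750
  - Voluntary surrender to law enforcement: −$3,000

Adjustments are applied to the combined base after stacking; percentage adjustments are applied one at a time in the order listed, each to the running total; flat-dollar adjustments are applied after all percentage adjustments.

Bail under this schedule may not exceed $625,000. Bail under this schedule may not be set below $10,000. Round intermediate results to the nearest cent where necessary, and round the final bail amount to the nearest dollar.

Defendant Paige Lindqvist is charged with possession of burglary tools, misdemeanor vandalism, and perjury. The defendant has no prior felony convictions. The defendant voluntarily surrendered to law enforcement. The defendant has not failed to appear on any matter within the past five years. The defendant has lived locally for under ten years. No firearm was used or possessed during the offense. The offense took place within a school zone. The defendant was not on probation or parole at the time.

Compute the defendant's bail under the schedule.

Base amounts from the schedule: possession of burglary tools $6,500; misdemeanor vandalism $3,400; perjury $62,900.
Stacking rule: highest base plus $8,000 per additional charge. Highest is perjury at $62,900; 2 additional charges → +$16,000. Combined base = $78,900.
Offense occurred in a school zone (+$750 flat): $78,900 + $750 = $79,650.
Voluntary surrender to law enforcement (−$3,000 flat): $79,650 − $3,000 = $76,650.
$76,650 is within the $625,000 maximum.
$76,650 is at or above the $10,000 minimum.

$76,650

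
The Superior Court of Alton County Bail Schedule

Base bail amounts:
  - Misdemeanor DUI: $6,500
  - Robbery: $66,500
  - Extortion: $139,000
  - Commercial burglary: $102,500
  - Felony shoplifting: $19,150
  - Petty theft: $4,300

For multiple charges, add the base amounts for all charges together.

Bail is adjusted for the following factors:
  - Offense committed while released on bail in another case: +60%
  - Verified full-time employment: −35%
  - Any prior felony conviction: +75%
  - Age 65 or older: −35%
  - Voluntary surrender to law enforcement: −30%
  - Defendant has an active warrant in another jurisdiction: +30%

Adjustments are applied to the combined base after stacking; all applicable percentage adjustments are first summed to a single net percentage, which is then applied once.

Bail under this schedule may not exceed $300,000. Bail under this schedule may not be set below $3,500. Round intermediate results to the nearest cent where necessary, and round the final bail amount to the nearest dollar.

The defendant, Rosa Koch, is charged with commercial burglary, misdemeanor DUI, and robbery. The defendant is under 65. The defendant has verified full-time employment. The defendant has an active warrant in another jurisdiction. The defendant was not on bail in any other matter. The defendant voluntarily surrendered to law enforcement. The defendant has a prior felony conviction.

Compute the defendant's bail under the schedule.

Base amounts from the schedule: commercial burglary $102,500; misdemeanor DUI $6,500; robbery $66,500.
Stacking rule: sum of all bases. $102,500 + $6,500 + $66,500 = $175,500.
Net percentage adjustment: −35% +75% −30% +30% = +40%. $175,500 × 1.4 = $245,700.
$245,700 is within the $300,000 maximum.
$245,700 is at or above the $3,500 minimum.

$245,700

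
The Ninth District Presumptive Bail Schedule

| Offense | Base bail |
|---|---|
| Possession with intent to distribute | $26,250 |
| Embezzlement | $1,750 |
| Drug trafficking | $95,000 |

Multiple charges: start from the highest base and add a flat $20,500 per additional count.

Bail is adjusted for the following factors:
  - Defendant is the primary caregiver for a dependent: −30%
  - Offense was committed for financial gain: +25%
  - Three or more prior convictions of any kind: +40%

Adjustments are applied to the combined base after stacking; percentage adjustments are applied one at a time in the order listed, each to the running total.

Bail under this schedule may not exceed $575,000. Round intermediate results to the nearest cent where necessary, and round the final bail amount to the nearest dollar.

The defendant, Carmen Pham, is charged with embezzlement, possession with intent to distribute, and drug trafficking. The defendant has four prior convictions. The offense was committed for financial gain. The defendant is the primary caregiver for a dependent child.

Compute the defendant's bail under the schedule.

Base amounts from the schedule: embezzlement $1,750; possession with intent to distribute $26,250; drug trafficking $95,000.
Stacking rule: highest base plus $20,500 per additional charge. Highest is drug trafficking at $95,000; 2 additional charges → +$41,000. Combined base = $136,000.
Defendant is the primary caregiver for a dependent (−30%): $136,000 × 0.7 = $95,200.
Offense was committed for financial gain (+25%): $95,200 × 1.25 = $119,000.
Three or more prior convictions of any kind (+40%): $119,000 × 1.4 = $166,600.
$166,600 is within the $575,000 maximum.

$166,600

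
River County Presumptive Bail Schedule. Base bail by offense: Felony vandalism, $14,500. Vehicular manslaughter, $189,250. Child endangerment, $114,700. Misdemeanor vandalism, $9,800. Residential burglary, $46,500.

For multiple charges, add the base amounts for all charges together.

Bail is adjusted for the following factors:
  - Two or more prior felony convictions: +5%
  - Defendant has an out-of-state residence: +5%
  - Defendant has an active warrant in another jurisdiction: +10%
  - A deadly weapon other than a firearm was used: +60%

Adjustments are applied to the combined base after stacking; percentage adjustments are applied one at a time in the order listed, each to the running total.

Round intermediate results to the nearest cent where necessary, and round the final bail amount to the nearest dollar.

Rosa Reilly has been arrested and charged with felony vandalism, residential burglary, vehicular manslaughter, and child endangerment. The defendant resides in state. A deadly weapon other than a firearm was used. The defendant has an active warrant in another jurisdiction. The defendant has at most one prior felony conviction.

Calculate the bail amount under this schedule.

$642,312

Base amounts from the schedule: felony vandalism $14,500; residential burglary $46,500; vehicular manslaughter $189,250; child endangerment $114,700.
Stacking rule: sum of all bases. $14,500 + $46,500 + $189,250 + $114,700 = $364,950.
Defendant has an active warrant in another jurisdiction (+10%): $364,950 × 1.1 = $401,445.
A deadly weapon other than a firearm was used (+60%): $401,445 × 1.6 = $642,312.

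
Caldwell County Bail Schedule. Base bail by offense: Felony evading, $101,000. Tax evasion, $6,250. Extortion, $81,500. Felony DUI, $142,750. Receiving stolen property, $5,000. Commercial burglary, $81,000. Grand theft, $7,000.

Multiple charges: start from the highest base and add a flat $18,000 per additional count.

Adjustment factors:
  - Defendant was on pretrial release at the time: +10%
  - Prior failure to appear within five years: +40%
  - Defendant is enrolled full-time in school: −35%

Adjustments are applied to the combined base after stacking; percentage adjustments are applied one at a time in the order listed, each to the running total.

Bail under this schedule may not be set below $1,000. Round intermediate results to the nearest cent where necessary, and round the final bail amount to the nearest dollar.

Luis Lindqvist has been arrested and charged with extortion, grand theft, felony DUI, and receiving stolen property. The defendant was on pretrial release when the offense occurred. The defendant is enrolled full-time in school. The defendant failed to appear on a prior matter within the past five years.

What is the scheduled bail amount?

$196,947

Base amounts from the schedule: extortion $81,500; grand theft $7,000; felony DUI $142,750; receiving stolen property $5,000.
Stacking rule: highest base plus $18,000 per additional charge. Highest is felony DUI at $142,750; 3 additional charges → +$54,000. Combined base = $196,750.
Defendant was on pretrial release at the time (+10%): $196,750 × 1.1 = $216,425.
Prior failure to appear within five years (+40%): $216,425 × 1.4 = $302,995.
Defendant is enrolled full-time in school (−35%): $302,995 × 0.65 = $196,946.75.
$196,946.75 is at or above the $1,000 minimum.
Rounded to the nearest dollar: $196,947.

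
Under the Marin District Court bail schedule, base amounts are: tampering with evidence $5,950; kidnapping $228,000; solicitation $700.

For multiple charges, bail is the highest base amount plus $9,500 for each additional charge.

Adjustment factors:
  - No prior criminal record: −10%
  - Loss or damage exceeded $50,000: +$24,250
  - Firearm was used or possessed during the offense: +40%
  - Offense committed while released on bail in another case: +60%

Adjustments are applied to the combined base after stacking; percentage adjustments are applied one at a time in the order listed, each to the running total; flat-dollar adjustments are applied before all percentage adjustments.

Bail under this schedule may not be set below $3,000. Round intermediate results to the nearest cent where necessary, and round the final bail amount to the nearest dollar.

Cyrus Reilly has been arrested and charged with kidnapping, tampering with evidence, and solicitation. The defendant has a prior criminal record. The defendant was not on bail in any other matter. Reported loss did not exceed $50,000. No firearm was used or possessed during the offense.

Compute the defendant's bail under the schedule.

Base amounts from the schedule: kidnapping $228,000; tampering with evidence $5,950; solicitation $700.
Stacking rule: highest base plus $9,500 per additional charge. Highest is kidnapping at $228,000; 2 additional charges → +$19,000. Combined base = $247,000.
No adjustment factors apply to this defendant.
$247,000 is at or above the $3,000 minimum.

$247,000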